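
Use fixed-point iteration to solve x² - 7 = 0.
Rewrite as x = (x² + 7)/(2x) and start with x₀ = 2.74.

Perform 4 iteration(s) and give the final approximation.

Equation: x² - 7 = 0
Fixed-point form: x = (x² + 7)/(2x)
x₀ = 2.74

x_1 = g(2.740000) = 2.647372
x_2 = g(2.647372) = 2.645752
x_3 = g(2.645752) = 2.645751
x_4 = g(2.645751) = 2.645751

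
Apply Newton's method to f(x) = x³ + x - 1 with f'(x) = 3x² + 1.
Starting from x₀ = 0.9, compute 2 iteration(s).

f(x) = x³ + x - 1
f'(x) = 3x² + 1
x₀ = 0.9

Newton-Raphson formula: x_{n+1} = x_n - f(x_n)/f'(x_n)

Iteration 1:
  f(0.900000) = 0.629000
  f'(0.900000) = 3.430000
  x_1 = 0.900000 - 0.629000/3.430000 = 0.716618
Iteration 2:
  f(0.716618) = 0.084631
  f'(0.716618) = 2.540624
  x_2 = 0.716618 - 0.084631/2.540624 = 0.683307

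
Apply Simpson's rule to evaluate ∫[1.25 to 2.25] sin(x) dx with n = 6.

f(x) = sin(x)
a = 1.25, b = 2.25, n = 6
h = (b - a)/n = 0.166667

Simpson's rule: (h/3)[f(x₀) + 4f(x₁) + 2f(x₂) + ... + f(xₙ)]

x_0 = 1.2500, f(x_0) = 0.948985, coefficient = 1
x_1 = 1.4167, f(x_1) = 0.988146, coefficient = 4
x_2 = 1.5833, f(x_2) = 0.999921, coefficient = 2
x_3 = 1.7500, f(x_3) = 0.983986, coefficient = 4
x_4 = 1.9167, f(x_4) = 0.940781, coefficient = 2
x_5 = 2.0833, f(x_5) = 0.871503, coefficient = 4
x_6 = 2.2500, f(x_6) = 0.778073, coefficient = 1

I ≈ (0.166667/3) × 16.983001 = 0.943500
Exact value: 0.943496
Error: 0.000004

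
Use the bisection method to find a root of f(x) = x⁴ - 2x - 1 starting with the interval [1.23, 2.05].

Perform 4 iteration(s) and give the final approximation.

f(x) = x⁴ - 2x - 1
Initial interval: [1.23, 2.05]

Iteration 1:
  c_1 = (1.230000 + 2.050000)/2 = 1.640000
  f(c_1) = f(1.640000) = 2.953948
  f(a) × f(c) < 0, new interval: [1.230000, 1.640000]
Iteration 2:
  c_2 = (1.230000 + 1.640000)/2 = 1.435000
  f(c_2) = f(1.435000) = 0.370408
  f(a) × f(c) < 0, new interval: [1.230000, 1.435000]
Iteration 3:
  c_3 = (1.230000 + 1.435000)/2 = 1.332500
  f(c_3) = f(1.332500) = -0.512400
  f(a) × f(c) ≥ 0, new interval: [1.332500, 1.435000]
Iteration 4:
  c_4 = (1.332500 + 1.435000)/2 = 1.383750
  f(c_4) = f(1.383750) = -0.101179
  f(a) × f(c) ≥ 0, new interval: [1.383750, 1.435000]

After 4 iteration(s), the approximation is c_4 = 1.383750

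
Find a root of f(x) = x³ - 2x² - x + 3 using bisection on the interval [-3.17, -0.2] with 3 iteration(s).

f(x) = x³ - 2x² - x + 3
Initial interval: [-3.17, -0.2]

Iteration 1:
  c_1 = (-3.170000 + (-0.200000))/2 = -1.685000
  f(c_1) = f(-1.685000) = -5.777544
  f(a) × f(c) ≥ 0, new interval: [-1.685000, -0.200000]
Iteration 2:
  c_2 = (-1.685000 + (-0.200000))/2 = -0.942500
  f(c_2) = f(-0.942500) = 1.328659
  f(a) × f(c) < 0, new interval: [-1.685000, -0.942500]
Iteration 3:
  c_3 = (-1.685000 + (-0.942500))/2 = -1.313750
  f(c_3) = f(-1.313750) = -1.405581
  f(a) × f(c) ≥ 0, new interval: [-1.313750, -0.942500]

After 3 iteration(s), the approximation is c_3 = -1.313750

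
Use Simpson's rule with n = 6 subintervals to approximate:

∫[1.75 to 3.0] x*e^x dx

f(x) = x*e^x
a = 1.75, b = 3.0, n = 6
h = (b - a)/n = 0.208333

Simpson's rule: (h/3)[f(x₀) + 4f(x₁) + 2f(x₂) + ... + f(xₙ)]

x_0 = 1.7500, f(x_0) = 10.070555, coefficient = 1
x_1 = 1.9583, f(x_1) = 13.879697, coefficient = 4
x_2 = 2.1667, f(x_2) = 18.913133, coefficient = 2
x_3 = 2.3750, f(x_3) = 25.533656, coefficient = 4
x_4 = 2.5833, f(x_4) = 34.206439, coefficient = 2
x_5 = 2.7917, f(x_5) = 45.526995, coefficient = 4
x_6 = 3.0000, f(x_6) = 60.256611, coefficient = 1

I ≈ (0.208333/3) × 516.327703 = 35.856090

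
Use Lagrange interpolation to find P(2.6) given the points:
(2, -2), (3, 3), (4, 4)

Lagrange interpolation formula:
P(x) = Σ yᵢ × Lᵢ(x)
where Lᵢ(x) = Π_{j≠i} (x - xⱼ)/(xᵢ - xⱼ)

L_0(2.6) = (2.6 - 3)/(2 - 3) × (2.6 - 4)/(2 - 4) = 0.280000
L_1(2.6) = (2.6 - 2)/(3 - 2) × (2.6 - 4)/(3 - 4) = 0.840000
L_2(2.6) = (2.6 - 2)/(4 - 2) × (2.6 - 3)/(4 - 3) = -0.120000

P(2.6) = (-2)×L_0(2.6) + 3×L_1(2.6) + 4×L_2(2.6)
P(2.6) = 1.480000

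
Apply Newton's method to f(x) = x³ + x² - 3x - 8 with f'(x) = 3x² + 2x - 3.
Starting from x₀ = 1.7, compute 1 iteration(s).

f(x) = x³ + x² - 3x - 8
f'(x) = 3x² + 2x - 3
x₀ = 1.7

Newton-Raphson formula: x_{n+1} = x_n - f(x_n)/f'(x_n)

Iteration 1:
  f(1.700000) = -5.297000
  f'(1.700000) = 9.070000
  x_1 = 1.700000 - (-5.297000)/9.070000 = 2.284013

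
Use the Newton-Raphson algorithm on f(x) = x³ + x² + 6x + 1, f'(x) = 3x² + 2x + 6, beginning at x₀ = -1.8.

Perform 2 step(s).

f(x) = x³ + x² + 6x + 1
f'(x) = 3x² + 2x + 6
x₀ = -1.8

Newton-Raphson formula: x_{n+1} = x_n - f(x_n)/f'(x_n)

Iteration 1:
  f(-1.800000) = -12.392000
  f'(-1.800000) = 12.120000
  x_1 = -1.800000 - (-12.392000)/12.120000 = -0.777558
Iteration 2:
  f(-0.777558) = -3.530859
  f'(-0.777558) = 6.258673
  x_2 = -0.777558 - (-3.530859)/6.258673 = -0.213403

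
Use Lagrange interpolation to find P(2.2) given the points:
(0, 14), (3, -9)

Lagrange interpolation formula:
P(x) = Σ yᵢ × Lᵢ(x)
where Lᵢ(x) = Π_{j≠i} (x - xⱼ)/(xᵢ - xⱼ)

L_0(2.2) = (2.2 - 3)/(0 - 3) = 0.266667
L_1(2.2) = (2.2 - 0)/(3 - 0) = 0.733333

P(2.2) = 14×L_0(2.2) + (-9)×L_1(2.2)
P(2.2) = -2.866667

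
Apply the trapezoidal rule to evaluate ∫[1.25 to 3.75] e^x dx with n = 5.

f(x) = e^x
a = 1.25, b = 3.75, n = 5
h = (b - a)/n = 0.500000

Trapezoidal rule: (h/2)[f(x₀) + 2f(x₁) + 2f(x₂) + ... + f(xₙ)]

x_0 = 1.2500, f(x_0) = 3.490343, coefficient = 1
x_1 = 1.7500, f(x_1) = 5.754603, coefficient = 2
x_2 = 2.2500, f(x_2) = 9.487736, coefficient = 2
x_3 = 2.7500, f(x_3) = 15.642632, coefficient = 2
x_4 = 3.2500, f(x_4) = 25.790340, coefficient = 2
x_5 = 3.7500, f(x_5) = 42.521082, coefficient = 1

I ≈ (0.500000/2) × 159.362046 = 39.840511
Exact value: 39.030739
Error: 0.809772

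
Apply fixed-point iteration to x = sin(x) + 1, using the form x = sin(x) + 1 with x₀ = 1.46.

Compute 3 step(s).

Equation: x = sin(x) + 1
Fixed-point form: x = sin(x) + 1
x₀ = 1.46

x_1 = g(1.460000) = 1.993868
x_2 = g(1.993868) = 1.911832
x_3 = g(1.911832) = 1.942409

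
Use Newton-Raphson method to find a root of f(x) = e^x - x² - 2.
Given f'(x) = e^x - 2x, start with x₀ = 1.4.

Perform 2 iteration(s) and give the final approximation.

f(x) = e^x - x² - 2
f'(x) = e^x - 2x
x₀ = 1.4

Newton-Raphson formula: x_{n+1} = x_n - f(x_n)/f'(x_n)

Iteration 1:
  f(1.400000) = 0.095200
  f'(1.400000) = 1.255200
  x_1 = 1.400000 - 0.095200/1.255200 = 1.324156
Iteration 2:
  f(1.324156) = 0.005622
  f'(1.324156) = 1.110699
  x_2 = 1.324156 - 0.005622/1.110699 = 1.319094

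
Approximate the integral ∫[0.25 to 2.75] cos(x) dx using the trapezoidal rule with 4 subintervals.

f(x) = cos(x)
a = 0.25, b = 2.75, n = 4
h = (b - a)/n = 0.625000

Trapezoidal rule: (h/2)[f(x₀) + 2f(x₁) + 2f(x₂) + ... + f(xₙ)]

x_0 = 0.2500, f(x_0) = 0.968912, coefficient = 1
x_1 = 0.8750, f(x_1) = 0.640997, coefficient = 2
x_2 = 1.5000, f(x_2) = 0.070737, coefficient = 2
x_3 = 2.1250, f(x_3) = -0.526266, coefficient = 2
x_4 = 2.7500, f(x_4) = -0.924302, coefficient = 1

I ≈ (0.625000/2) × 0.415545 = 0.129858
Exact value: 0.134257
Error: 0.004399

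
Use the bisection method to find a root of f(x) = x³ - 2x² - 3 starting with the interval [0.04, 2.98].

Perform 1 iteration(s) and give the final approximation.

f(x) = x³ - 2x² - 3
Initial interval: [0.04, 2.98]

Iteration 1:
  c_1 = (0.040000 + 2.980000)/2 = 1.510000
  f(c_1) = f(1.510000) = -4.117249
  f(a) × f(c) ≥ 0, new interval: [1.510000, 2.980000]

After 1 iteration(s), the approximation is c_1 = 1.510000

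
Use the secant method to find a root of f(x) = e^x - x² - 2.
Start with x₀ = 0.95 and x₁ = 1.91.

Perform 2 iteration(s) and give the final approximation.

f(x) = e^x - x² - 2
x₀ = 0.95, x₁ = 1.91

Secant formula: x_{n+1} = x_n - f(x_n)(x_n - x_{n-1})/(f(x_n) - f(x_{n-1}))

Iteration 1:
  f(0.950000) = -0.316790
  f(1.910000) = 1.104989
  x_2 = 1.910000 - 1.104989×(1.910000 - 0.950000)/(1.104989 - (-0.316790))
       = 1.163900
Iteration 2:
  f(1.910000) = 1.104989
  f(1.163900) = -0.152265
  x_3 = 1.163900 - (-0.152265)×(1.163900 - 1.910000)/(-0.152265 - 1.104989)
       = 1.254260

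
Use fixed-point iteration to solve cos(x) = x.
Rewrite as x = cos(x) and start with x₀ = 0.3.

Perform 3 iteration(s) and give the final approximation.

Equation: cos(x) = x
Fixed-point form: x = cos(x)
x₀ = 0.3

x_1 = g(0.300000) = 0.955336
x_2 = g(0.955336) = 0.577334
x_3 = g(0.577334) = 0.837921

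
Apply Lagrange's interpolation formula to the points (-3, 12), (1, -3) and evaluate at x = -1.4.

Lagrange interpolation formula:
P(x) = Σ yᵢ × Lᵢ(x)
where Lᵢ(x) = Π_{j≠i} (x - xⱼ)/(xᵢ - xⱼ)

L_0(-1.4) = (-1.4 - 1)/(-3 - 1) = 0.600000
L_1(-1.4) = (-1.4 - (-3))/(1 - (-3)) = 0.400000

P(-1.4) = 12×L_0(-1.4) + (-3)×L_1(-1.4)
P(-1.4) = 6.000000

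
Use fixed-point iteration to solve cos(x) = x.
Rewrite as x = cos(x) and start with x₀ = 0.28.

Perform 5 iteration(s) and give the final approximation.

Equation: cos(x) = x
Fixed-point form: x = cos(x)
x₀ = 0.28

x_1 = g(0.280000) = 0.961055
x_2 = g(0.961055) = 0.572655
x_3 = g(0.572655) = 0.840465
x_4 = g(0.840465) = 0.667116
x_5 = g(0.667116) = 0.785609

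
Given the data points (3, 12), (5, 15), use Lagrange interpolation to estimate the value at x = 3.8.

Lagrange interpolation formula:
P(x) = Σ yᵢ × Lᵢ(x)
where Lᵢ(x) = Π_{j≠i} (x - xⱼ)/(xᵢ - xⱼ)

L_0(3.8) = (3.8 - 5)/(3 - 5) = 0.600000
L_1(3.8) = (3.8 - 3)/(5 - 3) = 0.400000

P(3.8) = 12×L_0(3.8) + 15×L_1(3.8)
P(3.8) = 13.200000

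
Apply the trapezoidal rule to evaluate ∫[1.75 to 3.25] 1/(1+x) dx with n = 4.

f(x) = 1/(1+x)
a = 1.75, b = 3.25, n = 4
h = (b - a)/n = 0.375000

Trapezoidal rule: (h/2)[f(x₀) + 2f(x₁) + 2f(x₂) + ... + f(xₙ)]

x_0 = 1.7500, f(x_0) = 0.363636, coefficient = 1
x_1 = 2.1250, f(x_1) = 0.320000, coefficient = 2
x_2 = 2.5000, f(x_2) = 0.285714, coefficient = 2
x_3 = 2.8750, f(x_3) = 0.258065, coefficient = 2
x_4 = 3.2500, f(x_4) = 0.235294, coefficient = 1

I ≈ (0.375000/2) × 2.326488 = 0.436217
Exact value: 0.435318
Error: 0.000898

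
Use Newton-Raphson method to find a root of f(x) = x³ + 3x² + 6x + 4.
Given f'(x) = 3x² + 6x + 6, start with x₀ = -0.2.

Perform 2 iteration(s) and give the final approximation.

f(x) = x³ + 3x² + 6x + 4
f'(x) = 3x² + 6x + 6
x₀ = -0.2

Newton-Raphson formula: x_{n+1} = x_n - f(x_n)/f'(x_n)

Iteration 1:
  f(-0.200000) = 2.912000
  f'(-0.200000) = 4.920000
  x_1 = -0.200000 - 2.912000/4.920000 = -0.791870
Iteration 2:
  f(-0.791870) = 0.633406
  f'(-0.791870) = 3.129954
  x_2 = -0.791870 - 0.633406/3.129954 = -0.994239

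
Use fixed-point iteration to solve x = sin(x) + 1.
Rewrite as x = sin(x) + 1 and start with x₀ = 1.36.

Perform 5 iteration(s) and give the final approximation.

Equation: x = sin(x) + 1
Fixed-point form: x = sin(x) + 1
x₀ = 1.36

x_1 = g(1.360000) = 1.977865
x_2 = g(1.977865) = 1.918285
x_3 = g(1.918285) = 1.940231
x_4 = g(1.940231) = 1.932532
x_5 = g(1.932532) = 1.935284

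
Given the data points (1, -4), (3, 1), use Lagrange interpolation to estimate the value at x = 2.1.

Lagrange interpolation formula:
P(x) = Σ yᵢ × Lᵢ(x)
where Lᵢ(x) = Π_{j≠i} (x - xⱼ)/(xᵢ - xⱼ)

L_0(2.1) = (2.1 - 3)/(1 - 3) = 0.450000
L_1(2.1) = (2.1 - 1)/(3 - 1) = 0.550000

P(2.1) = (-4)×L_0(2.1) + 1×L_1(2.1)
P(2.1) = -1.250000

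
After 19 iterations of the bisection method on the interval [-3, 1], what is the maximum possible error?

Bisection error bound: |error| ≤ (b-a)/2^n
|error| ≤ (1 - (-3))/2^19 = 4/2^19
|error| ≤ 0.0000076294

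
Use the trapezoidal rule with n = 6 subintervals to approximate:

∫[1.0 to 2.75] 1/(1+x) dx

f(x) = 1/(1+x)
a = 1.0, b = 2.75, n = 6
h = (b - a)/n = 0.291667

Trapezoidal rule: (h/2)[f(x₀) + 2f(x₁) + 2f(x₂) + ... + f(xₙ)]

x_0 = 1.0000, f(x_0) = 0.500000, coefficient = 1
x_1 = 1.2917, f(x_1) = 0.436364, coefficient = 2
x_2 = 1.5833, f(x_2) = 0.387097, coefficient = 2
x_3 = 1.8750, f(x_3) = 0.347826, coefficient = 2
x_4 = 2.1667, f(x_4) = 0.315789, coefficient = 2
x_5 = 2.4583, f(x_5) = 0.289157, coefficient = 2
x_6 = 2.7500, f(x_6) = 0.266667, coefficient = 1

I ≈ (0.291667/2) × 4.319132 = 0.629873
Exact value: 0.628609
Error: 0.001265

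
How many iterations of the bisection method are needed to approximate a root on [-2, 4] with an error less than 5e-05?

We need (b-a)/2^n ≤ 5e-05
(4 - (-2))/2^n ≤ 5e-05
6/2^n ≤ 5e-05
2^n ≥ 120000
n ≥ log₂(120000) = 16.87
n ≥ 17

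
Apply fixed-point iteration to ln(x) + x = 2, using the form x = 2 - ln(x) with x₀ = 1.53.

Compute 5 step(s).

Equation: ln(x) + x = 2
Fixed-point form: x = 2 - ln(x)
x₀ = 1.53

x_1 = g(1.530000) = 1.574732
x_2 = g(1.574732) = 1.545915
x_3 = g(1.545915) = 1.564384
x_4 = g(1.564384) = 1.552508
x_5 = g(1.552508) = 1.560128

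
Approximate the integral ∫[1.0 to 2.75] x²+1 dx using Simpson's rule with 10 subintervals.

f(x) = x²+1
a = 1.0, b = 2.75, n = 10
h = (b - a)/n = 0.175000

Simpson's rule: (h/3)[f(x₀) + 4f(x₁) + 2f(x₂) + ... + f(xₙ)]

x_0 = 1.0000, f(x_0) = 2.000000, coefficient = 1
x_1 = 1.1750, f(x_1) = 2.380625, coefficient = 4
x_2 = 1.3500, f(x_2) = 2.822500, coefficient = 2
x_3 = 1.5250, f(x_3) = 3.325625, coefficient = 4
x_4 = 1.7000, f(x_4) = 3.890000, coefficient = 2
x_5 = 1.8750, f(x_5) = 4.515625, coefficient = 4
x_6 = 2.0500, f(x_6) = 5.202500, coefficient = 2
x_7 = 2.2250, f(x_7) = 5.950625, coefficient = 4
x_8 = 2.4000, f(x_8) = 6.760000, coefficient = 2
x_9 = 2.5750, f(x_9) = 7.630625, coefficient = 4
x_10 = 2.7500, f(x_10) = 8.562500, coefficient = 1

I ≈ (0.175000/3) × 143.125000 = 8.348958
Exact value: 8.348958
Error: 0.000000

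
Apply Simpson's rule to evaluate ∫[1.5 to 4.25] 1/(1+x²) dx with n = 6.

f(x) = 1/(1+x²)
a = 1.5, b = 4.25, n = 6
h = (b - a)/n = 0.458333

Simpson's rule: (h/3)[f(x₀) + 4f(x₁) + 2f(x₂) + ... + f(xₙ)]

x_0 = 1.5000, f(x_0) = 0.307692, coefficient = 1
x_1 = 1.9583, f(x_1) = 0.206822, coefficient = 4
x_2 = 2.4167, f(x_2) = 0.146193, coefficient = 2
x_3 = 2.8750, f(x_3) = 0.107926, coefficient = 4
x_4 = 3.3333, f(x_4) = 0.082569, coefficient = 2
x_5 = 3.7917, f(x_5) = 0.065033, coefficient = 4
x_6 = 4.2500, f(x_6) = 0.052459, coefficient = 1

I ≈ (0.458333/3) × 2.336800 = 0.357011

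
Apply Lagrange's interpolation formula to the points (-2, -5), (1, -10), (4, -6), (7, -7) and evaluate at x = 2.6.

Lagrange interpolation formula:
P(x) = Σ yᵢ × Lᵢ(x)
where Lᵢ(x) = Π_{j≠i} (x - xⱼ)/(xᵢ - xⱼ)

L_0(2.6) = (2.6 - 1)/(-2 - 1) × (2.6 - 4)/(-2 - 4) × (2.6 - 7)/(-2 - 7) = -0.060840
L_1(2.6) = (2.6 - (-2))/(1 - (-2)) × (2.6 - 4)/(1 - 4) × (2.6 - 7)/(1 - 7) = 0.524741
L_2(2.6) = (2.6 - (-2))/(4 - (-2)) × (2.6 - 1)/(4 - 1) × (2.6 - 7)/(4 - 7) = 0.599704
L_3(2.6) = (2.6 - (-2))/(7 - (-2)) × (2.6 - 1)/(7 - 1) × (2.6 - 4)/(7 - 4) = -0.063605

P(2.6) = (-5)×L_0(2.6) + (-10)×L_1(2.6) + (-6)×L_2(2.6) + (-7)×L_3(2.6)
P(2.6) = -8.096198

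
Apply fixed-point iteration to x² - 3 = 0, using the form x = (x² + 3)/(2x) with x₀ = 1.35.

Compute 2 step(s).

Equation: x² - 3 = 0
Fixed-point form: x = (x² + 3)/(2x)
x₀ = 1.35

x_1 = g(1.350000) = 1.786111
x_2 = g(1.786111) = 1.732869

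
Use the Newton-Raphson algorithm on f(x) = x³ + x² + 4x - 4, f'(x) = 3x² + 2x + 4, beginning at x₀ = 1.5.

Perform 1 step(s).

f(x) = x³ + x² + 4x - 4
f'(x) = 3x² + 2x + 4
x₀ = 1.5

Newton-Raphson formula: x_{n+1} = x_n - f(x_n)/f'(x_n)

Iteration 1:
  f(1.500000) = 7.625000
  f'(1.500000) = 13.750000
  x_1 = 1.500000 - 7.625000/13.750000 = 0.945455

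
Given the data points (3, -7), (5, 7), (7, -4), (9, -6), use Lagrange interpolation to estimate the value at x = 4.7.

Lagrange interpolation formula:
P(x) = Σ yᵢ × Lᵢ(x)
where Lᵢ(x) = Π_{j≠i} (x - xⱼ)/(xᵢ - xⱼ)

L_0(4.7) = (4.7 - 5)/(3 - 5) × (4.7 - 7)/(3 - 7) × (4.7 - 9)/(3 - 9) = 0.061812
L_1(4.7) = (4.7 - 3)/(5 - 3) × (4.7 - 7)/(5 - 7) × (4.7 - 9)/(5 - 9) = 1.050812
L_2(4.7) = (4.7 - 3)/(7 - 3) × (4.7 - 5)/(7 - 5) × (4.7 - 9)/(7 - 9) = -0.137062
L_3(4.7) = (4.7 - 3)/(9 - 3) × (4.7 - 5)/(9 - 5) × (4.7 - 7)/(9 - 7) = 0.024437

P(4.7) = (-7)×L_0(4.7) + 7×L_1(4.7) + (-4)×L_2(4.7) + (-6)×L_3(4.7)
P(4.7) = 7.324625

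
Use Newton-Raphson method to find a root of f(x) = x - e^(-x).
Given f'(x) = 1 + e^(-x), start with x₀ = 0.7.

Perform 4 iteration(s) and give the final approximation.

f(x) = x - e^(-x)
f'(x) = 1 + e^(-x)
x₀ = 0.7

Newton-Raphson formula: x_{n+1} = x_n - f(x_n)/f'(x_n)

Iteration 1:
  f(0.700000) = 0.203415
  f'(0.700000) = 1.496585
  x_1 = 0.700000 - 0.203415/1.496585 = 0.564081
Iteration 2:
  f(0.564081) = -0.004802
  f'(0.564081) = 1.568883
  x_2 = 0.564081 - (-0.004802)/1.568883 = 0.567142
Iteration 3:
  f(0.567142) = -0.000003
  f'(0.567142) = 1.567144
  x_3 = 0.567142 - (-0.000003)/1.567144 = 0.567143
Iteration 4:
  f(0.567143) = 0.000000
  f'(0.567143) = 1.567143
  x_4 = 0.567143 - 0.000000/1.567143 = 0.567143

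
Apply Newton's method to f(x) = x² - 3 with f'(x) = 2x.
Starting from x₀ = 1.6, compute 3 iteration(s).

f(x) = x² - 3
f'(x) = 2x
x₀ = 1.6

Newton-Raphson formula: x_{n+1} = x_n - f(x_n)/f'(x_n)

Iteration 1:
  f(1.600000) = -0.440000
  f'(1.600000) = 3.200000
  x_1 = 1.600000 - (-0.440000)/3.200000 = 1.737500
Iteration 2:
  f(1.737500) = 0.018906
  f'(1.737500) = 3.475000
  x_2 = 1.737500 - 0.018906/3.475000 = 1.732059
Iteration 3:
  f(1.732059) = 0.000030
  f'(1.732059) = 3.464119
  x_3 = 1.732059 - 0.000030/3.464119 = 1.732051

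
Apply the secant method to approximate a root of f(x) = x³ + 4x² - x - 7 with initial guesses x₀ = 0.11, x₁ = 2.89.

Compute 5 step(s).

f(x) = x³ + 4x² - x - 7
x₀ = 0.11, x₁ = 2.89

Secant formula: x_{n+1} = x_n - f(x_n)(x_n - x_{n-1})/(f(x_n) - f(x_{n-1}))

Iteration 1:
  f(0.110000) = -7.060269
  f(2.890000) = 47.655969
  x_2 = 2.890000 - 47.655969×(2.890000 - 0.110000)/(47.655969 - (-7.060269))
       = 0.468715
Iteration 2:
  f(2.890000) = 47.655969
  f(0.468715) = -6.486965
  x_3 = 0.468715 - (-6.486965)×(0.468715 - 2.890000)/(-6.486965 - 47.655969)
       = 0.758814
Iteration 3:
  f(0.468715) = -6.486965
  f(0.758814) = -5.018696
  x_4 = 0.758814 - (-5.018696)×(0.758814 - 0.468715)/(-5.018696 - (-6.486965))
       = 1.750401
Iteration 4:
  f(0.758814) = -5.018696
  f(1.750401) = 8.868272
  x_5 = 1.750401 - 8.868272×(1.750401 - 0.758814)/(8.868272 - (-5.018696))
       = 1.117170
Iteration 5:
  f(1.750401) = 8.868272
  f(1.117170) = -1.730595
  x_6 = 1.117170 - (-1.730595)×(1.117170 - 1.750401)/(-1.730595 - 8.868272)
       = 1.220564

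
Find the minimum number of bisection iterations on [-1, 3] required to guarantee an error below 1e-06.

We need (b-a)/2^n ≤ 1e-06
(3 - (-1))/2^n ≤ 1e-06
4/2^n ≤ 1e-06
2^n ≥ 4000000
n ≥ log₂(4000000) = 21.93
n ≥ 22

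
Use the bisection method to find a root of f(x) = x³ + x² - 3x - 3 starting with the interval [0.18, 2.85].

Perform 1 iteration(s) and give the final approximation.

f(x) = x³ + x² - 3x - 3
Initial interval: [0.18, 2.85]

Iteration 1:
  c_1 = (0.180000 + 2.850000)/2 = 1.515000
  f(c_1) = f(1.515000) = -1.772509
  f(a) × f(c) ≥ 0, new interval: [1.515000, 2.850000]

After 1 iteration(s), the approximation is c_1 = 1.515000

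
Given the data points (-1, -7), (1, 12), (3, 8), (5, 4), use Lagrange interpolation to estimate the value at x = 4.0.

Lagrange interpolation formula:
P(x) = Σ yᵢ × Lᵢ(x)
where Lᵢ(x) = Π_{j≠i} (x - xⱼ)/(xᵢ - xⱼ)

L_0(4.0) = (4.0 - 1)/(-1 - 1) × (4.0 - 3)/(-1 - 3) × (4.0 - 5)/(-1 - 5) = 0.062500
L_1(4.0) = (4.0 - (-1))/(1 - (-1)) × (4.0 - 3)/(1 - 3) × (4.0 - 5)/(1 - 5) = -0.312500
L_2(4.0) = (4.0 - (-1))/(3 - (-1)) × (4.0 - 1)/(3 - 1) × (4.0 - 5)/(3 - 5) = 0.937500
L_3(4.0) = (4.0 - (-1))/(5 - (-1)) × (4.0 - 1)/(5 - 1) × (4.0 - 3)/(5 - 3) = 0.312500

P(4.0) = (-7)×L_0(4.0) + 12×L_1(4.0) + 8×L_2(4.0) + 4×L_3(4.0)
P(4.0) = 4.562500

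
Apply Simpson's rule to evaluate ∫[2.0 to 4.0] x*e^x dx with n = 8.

f(x) = x*e^x
a = 2.0, b = 4.0, n = 8
h = (b - a)/n = 0.250000

Simpson's rule: (h/3)[f(x₀) + 4f(x₁) + 2f(x₂) + ... + f(xₙ)]

x_0 = 2.0000, f(x_0) = 14.778112, coefficient = 1
x_1 = 2.2500, f(x_1) = 21.347406, coefficient = 4
x_2 = 2.5000, f(x_2) = 30.456235, coefficient = 2
x_3 = 2.7500, f(x_3) = 43.017238, coefficient = 4
x_4 = 3.0000, f(x_4) = 60.256611, coefficient = 2
x_5 = 3.2500, f(x_5) = 83.818605, coefficient = 4
x_6 = 3.5000, f(x_6) = 115.904082, coefficient = 2
x_7 = 3.7500, f(x_7) = 159.454058, coefficient = 4
x_8 = 4.0000, f(x_8) = 218.392600, coefficient = 1

I ≈ (0.250000/3) × 1876.953790 = 156.412816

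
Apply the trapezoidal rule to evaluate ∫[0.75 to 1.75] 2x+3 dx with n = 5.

f(x) = 2x+3
a = 0.75, b = 1.75, n = 5
h = (b - a)/n = 0.200000

Trapezoidal rule: (h/2)[f(x₀) + 2f(x₁) + 2f(x₂) + ... + f(xₙ)]

x_0 = 0.7500, f(x_0) = 4.500000, coefficient = 1
x_1 = 0.9500, f(x_1) = 4.900000, coefficient = 2
x_2 = 1.1500, f(x_2) = 5.300000, coefficient = 2
x_3 = 1.3500, f(x_3) = 5.700000, coefficient = 2
x_4 = 1.5500, f(x_4) = 6.100000, coefficient = 2
x_5 = 1.7500, f(x_5) = 6.500000, coefficient = 1

I ≈ (0.200000/2) × 55.000000 = 5.500000
Exact value: 5.500000
Error: 0.000000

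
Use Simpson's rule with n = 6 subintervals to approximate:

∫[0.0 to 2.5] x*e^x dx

f(x) = x*e^x
a = 0.0, b = 2.5, n = 6
h = (b - a)/n = 0.416667

Simpson's rule: (h/3)[f(x₀) + 4f(x₁) + 2f(x₂) + ... + f(xₙ)]

x_0 = 0.0000, f(x_0) = 0.000000, coefficient = 1
x_1 = 0.4167, f(x_1) = 0.632040, coefficient = 4
x_2 = 0.8333, f(x_2) = 1.917480, coefficient = 2
x_3 = 1.2500, f(x_3) = 4.362929, coefficient = 4
x_4 = 1.6667, f(x_4) = 8.824150, coefficient = 2
x_5 = 2.0833, f(x_5) = 16.731656, coefficient = 4
x_6 = 2.5000, f(x_6) = 30.456235, coefficient = 1

I ≈ (0.416667/3) × 138.845996 = 19.284166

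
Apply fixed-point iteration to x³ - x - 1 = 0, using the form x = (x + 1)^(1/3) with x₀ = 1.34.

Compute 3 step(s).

Equation: x³ - x - 1 = 0
Fixed-point form: x = (x + 1)^(1/3)
x₀ = 1.34

x_1 = g(1.340000) = 1.327614
x_2 = g(1.327614) = 1.325268
x_3 = g(1.325268) = 1.324822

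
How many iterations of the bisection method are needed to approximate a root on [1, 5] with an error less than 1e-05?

We need (b-a)/2^n ≤ 1e-05
(5 - 1)/2^n ≤ 1e-05
4/2^n ≤ 1e-05
2^n ≥ 400000
n ≥ log₂(400000) = 18.61
n ≥ 19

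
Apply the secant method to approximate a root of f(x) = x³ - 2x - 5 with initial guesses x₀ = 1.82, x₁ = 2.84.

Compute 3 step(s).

f(x) = x³ - 2x - 5
x₀ = 1.82, x₁ = 2.84

Secant formula: x_{n+1} = x_n - f(x_n)(x_n - x_{n-1})/(f(x_n) - f(x_{n-1}))

Iteration 1:
  f(1.820000) = -2.611432
  f(2.840000) = 12.226304
  x_2 = 2.840000 - 12.226304×(2.840000 - 1.820000)/(12.226304 - (-2.611432))
       = 1.999519
Iteration 2:
  f(2.840000) = 12.226304
  f(1.999519) = -1.004805
  x_3 = 1.999519 - (-1.004805)×(1.999519 - 2.840000)/(-1.004805 - 12.226304)
       = 2.063348
Iteration 3:
  f(1.999519) = -1.004805
  f(2.063348) = -0.342192
  x_4 = 2.063348 - (-0.342192)×(2.063348 - 1.999519)/(-0.342192 - (-1.004805))
       = 2.096310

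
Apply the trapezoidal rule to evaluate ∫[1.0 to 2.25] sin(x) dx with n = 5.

f(x) = sin(x)
a = 1.0, b = 2.25, n = 5
h = (b - a)/n = 0.250000

Trapezoidal rule: (h/2)[f(x₀) + 2f(x₁) + 2f(x₂) + ... + f(xₙ)]

x_0 = 1.0000, f(x_0) = 0.841471, coefficient = 1
x_1 = 1.2500, f(x_1) = 0.948985, coefficient = 2
x_2 = 1.5000, f(x_2) = 0.997495, coefficient = 2
x_3 = 1.7500, f(x_3) = 0.983986, coefficient = 2
x_4 = 2.0000, f(x_4) = 0.909297, coefficient = 2
x_5 = 2.2500, f(x_5) = 0.778073, coefficient = 1

I ≈ (0.250000/2) × 9.299070 = 1.162384
Exact value: 1.168476
Error: 0.006092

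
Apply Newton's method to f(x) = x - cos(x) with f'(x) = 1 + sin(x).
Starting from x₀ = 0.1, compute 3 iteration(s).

f(x) = x - cos(x)
f'(x) = 1 + sin(x)
x₀ = 0.1

Newton-Raphson formula: x_{n+1} = x_n - f(x_n)/f'(x_n)

Iteration 1:
  f(0.100000) = -0.895004
  f'(0.100000) = 1.099833
  x_1 = 0.100000 - (-0.895004)/1.099833 = 0.913763
Iteration 2:
  f(0.913763) = 0.302993
  f'(0.913763) = 1.791808
  x_2 = 0.913763 - 0.302993/1.791808 = 0.744664
Iteration 3:
  f(0.744664) = 0.009349
  f'(0.744664) = 1.677725
  x_3 = 0.744664 - 0.009349/1.677725 = 0.739092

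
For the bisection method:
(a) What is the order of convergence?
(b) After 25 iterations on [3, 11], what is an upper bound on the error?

(a) Bisection has linear (order 1) convergence; the error is halved each step.

(b) Error bound = (b-a)/2^n = (11 - 3)/2^{25}
    = 8/2^{25}

(a) 1 (linear); (b) error ≤ 2.38e-07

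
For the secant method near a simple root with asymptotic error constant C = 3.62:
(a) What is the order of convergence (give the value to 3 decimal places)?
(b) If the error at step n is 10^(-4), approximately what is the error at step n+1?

(a) Secant method has superlinear convergence with order φ = (1+√5)/2 ≈ 1.618.
    This means |e_{n+1}| ≈ C|e_n|^1.618.

(b) With |e_n| = 10^(-4) and C = 3.62:
    |e_{n+1}| ≈ 3.62 × (10^(-4))^1.618 = 3.62 × 10^(-6.47)

(a) ≈ 1.618 (golden ratio); (b) |e_{n+1}| ≈ 1.221e-06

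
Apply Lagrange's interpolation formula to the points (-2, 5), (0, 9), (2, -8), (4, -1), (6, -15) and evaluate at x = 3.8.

Lagrange interpolation formula:
P(x) = Σ yᵢ × Lᵢ(x)
where Lᵢ(x) = Π_{j≠i} (x - xⱼ)/(xᵢ - xⱼ)

L_0(3.8) = (3.8 - 0)/(-2 - 0) × (3.8 - 2)/(-2 - 2) × (3.8 - 4)/(-2 - 4) × (3.8 - 6)/(-2 - 6) = 0.007838
L_1(3.8) = (3.8 - (-2))/(0 - (-2)) × (3.8 - 2)/(0 - 2) × (3.8 - 4)/(0 - 4) × (3.8 - 6)/(0 - 6) = -0.047850
L_2(3.8) = (3.8 - (-2))/(2 - (-2)) × (3.8 - 0)/(2 - 0) × (3.8 - 4)/(2 - 4) × (3.8 - 6)/(2 - 6) = 0.151525
L_3(3.8) = (3.8 - (-2))/(4 - (-2)) × (3.8 - 0)/(4 - 0) × (3.8 - 2)/(4 - 2) × (3.8 - 6)/(4 - 6) = 0.909150
L_4(3.8) = (3.8 - (-2))/(6 - (-2)) × (3.8 - 0)/(6 - 0) × (3.8 - 2)/(6 - 2) × (3.8 - 4)/(6 - 4) = -0.020663

P(3.8) = 5×L_0(3.8) + 9×L_1(3.8) + (-8)×L_2(3.8) + (-1)×L_3(3.8) + (-15)×L_4(3.8)
P(3.8) = -2.202875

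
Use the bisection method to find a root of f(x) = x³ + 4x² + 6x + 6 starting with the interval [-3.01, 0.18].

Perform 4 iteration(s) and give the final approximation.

f(x) = x³ + 4x² + 6x + 6
Initial interval: [-3.01, 0.18]

Iteration 1:
  c_1 = (-3.010000 + 0.180000)/2 = -1.415000
  f(c_1) = f(-1.415000) = 2.685752
  f(a) × f(c) < 0, new interval: [-3.010000, -1.415000]
Iteration 2:
  c_2 = (-3.010000 + (-1.415000))/2 = -2.212500
  f(c_2) = f(-2.212500) = 1.475092
  f(a) × f(c) < 0, new interval: [-3.010000, -2.212500]
Iteration 3:
  c_3 = (-3.010000 + (-2.212500))/2 = -2.611250
  f(c_3) = f(-2.611250) = -0.198132
  f(a) × f(c) ≥ 0, new interval: [-2.611250, -2.212500]
Iteration 4:
  c_4 = (-2.611250 + (-2.212500))/2 = -2.411875
  f(c_4) = f(-2.411875) = 0.767097
  f(a) × f(c) < 0, new interval: [-2.611250, -2.411875]

After 4 iteration(s), the approximation is c_4 = -2.411875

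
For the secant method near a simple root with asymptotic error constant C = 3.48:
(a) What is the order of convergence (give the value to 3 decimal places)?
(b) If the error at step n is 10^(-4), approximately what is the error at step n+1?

(a) Secant method has superlinear convergence with order φ = (1+√5)/2 ≈ 1.618.
    This means |e_{n+1}| ≈ C|e_n|^1.618.

(b) With |e_n| = 10^(-4) and C = 3.48:
    |e_{n+1}| ≈ 3.48 × (10^(-4))^1.618 = 3.48 × 10^(-6.47)

(a) ≈ 1.618 (golden ratio); (b) |e_{n+1}| ≈ 1.173e-06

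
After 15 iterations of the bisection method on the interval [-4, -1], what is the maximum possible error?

Bisection error bound: |error| ≤ (b-a)/2^n
|error| ≤ (-1 - (-4))/2^15 = 3/2^15
|error| ≤ 0.0000915527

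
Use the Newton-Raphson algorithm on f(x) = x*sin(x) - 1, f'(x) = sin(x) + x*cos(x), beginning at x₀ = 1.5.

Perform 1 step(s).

f(x) = x*sin(x) - 1
f'(x) = sin(x) + x*cos(x)
x₀ = 1.5

Newton-Raphson formula: x_{n+1} = x_n - f(x_n)/f'(x_n)

Iteration 1:
  f(1.500000) = 0.496242
  f'(1.500000) = 1.103601
  x_1 = 1.500000 - 0.496242/1.103601 = 1.050342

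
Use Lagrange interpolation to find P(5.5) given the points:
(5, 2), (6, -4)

Lagrange interpolation formula:
P(x) = Σ yᵢ × Lᵢ(x)
where Lᵢ(x) = Π_{j≠i} (x - xⱼ)/(xᵢ - xⱼ)

L_0(5.5) = (5.5 - 6)/(5 - 6) = 0.500000
L_1(5.5) = (5.5 - 5)/(6 - 5) = 0.500000

P(5.5) = 2×L_0(5.5) + (-4)×L_1(5.5)
P(5.5) = -1.000000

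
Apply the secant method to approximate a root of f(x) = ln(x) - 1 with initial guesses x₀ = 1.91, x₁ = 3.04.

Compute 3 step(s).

f(x) = ln(x) - 1
x₀ = 1.91, x₁ = 3.04

Secant formula: x_{n+1} = x_n - f(x_n)(x_n - x_{n-1})/(f(x_n) - f(x_{n-1}))

Iteration 1:
  f(1.910000) = -0.352897
  f(3.040000) = 0.111858
  x_2 = 3.040000 - 0.111858×(3.040000 - 1.910000)/(0.111858 - (-0.352897))
       = 2.768030
Iteration 2:
  f(3.040000) = 0.111858
  f(2.768030) = 0.018136
  x_3 = 2.768030 - 0.018136×(2.768030 - 3.040000)/(0.018136 - 0.111858)
       = 2.715402
Iteration 3:
  f(2.768030) = 0.018136
  f(2.715402) = -0.001060
  x_4 = 2.715402 - (-0.001060)×(2.715402 - 2.768030)/(-0.001060 - 0.018136)
       = 2.718308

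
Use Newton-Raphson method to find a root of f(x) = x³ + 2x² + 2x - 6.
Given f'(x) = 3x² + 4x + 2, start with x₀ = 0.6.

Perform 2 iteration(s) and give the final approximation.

f(x) = x³ + 2x² + 2x - 6
f'(x) = 3x² + 4x + 2
x₀ = 0.6

Newton-Raphson formula: x_{n+1} = x_n - f(x_n)/f'(x_n)

Iteration 1:
  f(0.600000) = -3.864000
  f'(0.600000) = 5.480000
  x_1 = 0.600000 - (-3.864000)/5.480000 = 1.305109
Iteration 2:
  f(1.305109) = 2.239848
  f'(1.305109) = 12.330370
  x_2 = 1.305109 - 2.239848/12.330370 = 1.123457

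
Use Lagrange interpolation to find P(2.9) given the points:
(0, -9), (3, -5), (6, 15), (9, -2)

Lagrange interpolation formula:
P(x) = Σ yᵢ × Lᵢ(x)
where Lᵢ(x) = Π_{j≠i} (x - xⱼ)/(xᵢ - xⱼ)

L_0(2.9) = (2.9 - 3)/(0 - 3) × (2.9 - 6)/(0 - 6) × (2.9 - 9)/(0 - 9) = 0.011673
L_1(2.9) = (2.9 - 0)/(3 - 0) × (2.9 - 6)/(3 - 6) × (2.9 - 9)/(3 - 9) = 1.015537
L_2(2.9) = (2.9 - 0)/(6 - 0) × (2.9 - 3)/(6 - 3) × (2.9 - 9)/(6 - 9) = -0.032759
L_3(2.9) = (2.9 - 0)/(9 - 0) × (2.9 - 3)/(9 - 3) × (2.9 - 6)/(9 - 6) = 0.005549

P(2.9) = (-9)×L_0(2.9) + (-5)×L_1(2.9) + 15×L_2(2.9) + (-2)×L_3(2.9)
P(2.9) = -5.685228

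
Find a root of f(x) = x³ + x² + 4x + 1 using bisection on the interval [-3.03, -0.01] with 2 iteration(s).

f(x) = x³ + x² + 4x + 1
Initial interval: [-3.03, -0.01]

Iteration 1:
  c_1 = (-3.030000 + (-0.010000))/2 = -1.520000
  f(c_1) = f(-1.520000) = -6.281408
  f(a) × f(c) ≥ 0, new interval: [-1.520000, -0.010000]
Iteration 2:
  c_2 = (-1.520000 + (-0.010000))/2 = -0.765000
  f(c_2) = f(-0.765000) = -1.922472
  f(a) × f(c) ≥ 0, new interval: [-0.765000, -0.010000]

After 2 iteration(s), the approximation is c_2 = -0.765000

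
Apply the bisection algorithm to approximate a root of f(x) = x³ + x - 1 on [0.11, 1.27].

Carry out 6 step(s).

f(x) = x³ + x - 1
Initial interval: [0.11, 1.27]

Iteration 1:
  c_1 = (0.110000 + 1.270000)/2 = 0.690000
  f(c_1) = f(0.690000) = 0.018509
  f(a) × f(c) < 0, new interval: [0.110000, 0.690000]
Iteration 2:
  c_2 = (0.110000 + 0.690000)/2 = 0.400000
  f(c_2) = f(0.400000) = -0.536000
  f(a) × f(c) ≥ 0, new interval: [0.400000, 0.690000]
Iteration 3:
  c_3 = (0.400000 + 0.690000)/2 = 0.545000
  f(c_3) = f(0.545000) = -0.293121
  f(a) × f(c) ≥ 0, new interval: [0.545000, 0.690000]
Iteration 4:
  c_4 = (0.545000 + 0.690000)/2 = 0.617500
  f(c_4) = f(0.617500) = -0.147043
  f(a) × f(c) ≥ 0, new interval: [0.617500, 0.690000]
Iteration 5:
  c_5 = (0.617500 + 0.690000)/2 = 0.653750
  f(c_5) = f(0.653750) = -0.066844
  f(a) × f(c) ≥ 0, new interval: [0.653750, 0.690000]
Iteration 6:
  c_6 = (0.653750 + 0.690000)/2 = 0.671875
  f(c_6) = f(0.671875) = -0.024830
  f(a) × f(c) ≥ 0, new interval: [0.671875, 0.690000]

After 6 iteration(s), the approximation is c_6 = 0.671875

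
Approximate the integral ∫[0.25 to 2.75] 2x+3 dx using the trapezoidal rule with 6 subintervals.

f(x) = 2x+3
a = 0.25, b = 2.75, n = 6
h = (b - a)/n = 0.416667

Trapezoidal rule: (h/2)[f(x₀) + 2f(x₁) + 2f(x₂) + ... + f(xₙ)]

x_0 = 0.2500, f(x_0) = 3.500000, coefficient = 1
x_1 = 0.6667, f(x_1) = 4.333333, coefficient = 2
x_2 = 1.0833, f(x_2) = 5.166667, coefficient = 2
x_3 = 1.5000, f(x_3) = 6.000000, coefficient = 2
x_4 = 1.9167, f(x_4) = 6.833333, coefficient = 2
x_5 = 2.3333, f(x_5) = 7.666667, coefficient = 2
x_6 = 2.7500, f(x_6) = 8.500000, coefficient = 1

I ≈ (0.416667/2) × 72.000000 = 15.000000
Exact value: 15.000000
Error: 0.000000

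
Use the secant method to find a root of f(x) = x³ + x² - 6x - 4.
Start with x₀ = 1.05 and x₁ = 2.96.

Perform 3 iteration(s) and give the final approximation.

f(x) = x³ + x² - 6x - 4
x₀ = 1.05, x₁ = 2.96

Secant formula: x_{n+1} = x_n - f(x_n)(x_n - x_{n-1})/(f(x_n) - f(x_{n-1}))

Iteration 1:
  f(1.050000) = -8.039875
  f(2.960000) = 12.935936
  x_2 = 2.960000 - 12.935936×(2.960000 - 1.050000)/(12.935936 - (-8.039875))
       = 1.782089
Iteration 2:
  f(2.960000) = 12.935936
  f(1.782089) = -5.857061
  x_3 = 1.782089 - (-5.857061)×(1.782089 - 2.960000)/(-5.857061 - 12.935936)
       = 2.149199
Iteration 3:
  f(1.782089) = -5.857061
  f(2.149199) = -2.348867
  x_4 = 2.149199 - (-2.348867)×(2.149199 - 1.782089)/(-2.348867 - (-5.857061))
       = 2.394993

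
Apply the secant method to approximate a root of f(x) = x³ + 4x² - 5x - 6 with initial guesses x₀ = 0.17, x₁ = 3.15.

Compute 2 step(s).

f(x) = x³ + 4x² - 5x - 6
x₀ = 0.17, x₁ = 3.15

Secant formula: x_{n+1} = x_n - f(x_n)(x_n - x_{n-1})/(f(x_n) - f(x_{n-1}))

Iteration 1:
  f(0.170000) = -6.729487
  f(3.150000) = 49.195875
  x_2 = 3.150000 - 49.195875×(3.150000 - 0.170000)/(49.195875 - (-6.729487))
       = 0.528583
Iteration 2:
  f(3.150000) = 49.195875
  f(0.528583) = -7.377629
  x_3 = 0.528583 - (-7.377629)×(0.528583 - 3.150000)/(-7.377629 - 49.195875)
       = 0.870436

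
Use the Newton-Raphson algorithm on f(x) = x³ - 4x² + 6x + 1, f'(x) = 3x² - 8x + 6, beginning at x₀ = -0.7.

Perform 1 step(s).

f(x) = x³ - 4x² + 6x + 1
f'(x) = 3x² - 8x + 6
x₀ = -0.7

Newton-Raphson formula: x_{n+1} = x_n - f(x_n)/f'(x_n)

Iteration 1:
  f(-0.700000) = -5.503000
  f'(-0.700000) = 13.070000
  x_1 = -0.700000 - (-5.503000)/13.070000 = -0.278959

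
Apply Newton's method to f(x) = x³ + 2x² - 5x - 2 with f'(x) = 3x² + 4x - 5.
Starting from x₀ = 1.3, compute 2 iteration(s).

f(x) = x³ + 2x² - 5x - 2
f'(x) = 3x² + 4x - 5
x₀ = 1.3

Newton-Raphson formula: x_{n+1} = x_n - f(x_n)/f'(x_n)

Iteration 1:
  f(1.300000) = -2.923000
  f'(1.300000) = 5.270000
  x_1 = 1.300000 - (-2.923000)/5.270000 = 1.854649
Iteration 2:
  f(1.854649) = 1.985679
  f'(1.854649) = 12.737764
  x_2 = 1.854649 - 1.985679/12.737764 = 1.698760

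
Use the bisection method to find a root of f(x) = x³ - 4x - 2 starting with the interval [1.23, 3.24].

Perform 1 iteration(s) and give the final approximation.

f(x) = x³ - 4x - 2
Initial interval: [1.23, 3.24]

Iteration 1:
  c_1 = (1.230000 + 3.240000)/2 = 2.235000
  f(c_1) = f(2.235000) = 0.224328
  f(a) × f(c) < 0, new interval: [1.230000, 2.235000]

After 1 iteration(s), the approximation is c_1 = 2.235000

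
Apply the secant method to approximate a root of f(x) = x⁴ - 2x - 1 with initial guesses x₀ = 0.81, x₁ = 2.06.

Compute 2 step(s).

f(x) = x⁴ - 2x - 1
x₀ = 0.81, x₁ = 2.06

Secant formula: x_{n+1} = x_n - f(x_n)(x_n - x_{n-1})/(f(x_n) - f(x_{n-1}))

Iteration 1:
  f(0.810000) = -2.189533
  f(2.060000) = 12.888141
  x_2 = 2.060000 - 12.888141×(2.060000 - 0.810000)/(12.888141 - (-2.189533))
       = 0.991521
Iteration 2:
  f(2.060000) = 12.888141
  f(0.991521) = -2.016529
  x_3 = 0.991521 - (-2.016529)×(0.991521 - 2.060000)/(-2.016529 - 12.888141)
       = 1.136081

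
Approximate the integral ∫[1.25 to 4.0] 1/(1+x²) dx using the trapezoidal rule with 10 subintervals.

f(x) = 1/(1+x²)
a = 1.25, b = 4.0, n = 10
h = (b - a)/n = 0.275000

Trapezoidal rule: (h/2)[f(x₀) + 2f(x₁) + 2f(x₂) + ... + f(xₙ)]

x_0 = 1.2500, f(x_0) = 0.390244, coefficient = 1
x_1 = 1.5250, f(x_1) = 0.300695, coefficient = 2
x_2 = 1.8000, f(x_2) = 0.235849, coefficient = 2
x_3 = 2.0750, f(x_3) = 0.188479, coefficient = 2
x_4 = 2.3500, f(x_4) = 0.153315, coefficient = 2
x_5 = 2.6250, f(x_5) = 0.126733, coefficient = 2
x_6 = 2.9000, f(x_6) = 0.106270, coefficient = 2
x_7 = 3.1750, f(x_7) = 0.090248, coefficient = 2
x_8 = 3.4500, f(x_8) = 0.077504, coefficient = 2
x_9 = 3.7250, f(x_9) = 0.067224, coefficient = 2
x_10 = 4.0000, f(x_10) = 0.058824, coefficient = 1

I ≈ (0.275000/2) × 3.141703 = 0.431984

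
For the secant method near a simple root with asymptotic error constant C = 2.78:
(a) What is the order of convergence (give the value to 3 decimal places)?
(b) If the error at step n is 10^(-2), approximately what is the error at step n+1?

(a) Secant method has superlinear convergence with order φ = (1+√5)/2 ≈ 1.618.
    This means |e_{n+1}| ≈ C|e_n|^1.618.

(b) With |e_n| = 10^(-2) and C = 2.78:
    |e_{n+1}| ≈ 2.78 × (10^(-2))^1.618 = 2.78 × 10^(-3.24)

(a) ≈ 1.618 (golden ratio); (b) |e_{n+1}| ≈ 1.614e-03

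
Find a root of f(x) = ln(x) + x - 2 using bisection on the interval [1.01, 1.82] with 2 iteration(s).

f(x) = ln(x) + x - 2
Initial interval: [1.01, 1.82]

Iteration 1:
  c_1 = (1.010000 + 1.820000)/2 = 1.415000
  f(c_1) = f(1.415000) = -0.237870
  f(a) × f(c) ≥ 0, new interval: [1.415000, 1.820000]
Iteration 2:
  c_2 = (1.415000 + 1.820000)/2 = 1.617500
  f(c_2) = f(1.617500) = 0.098382
  f(a) × f(c) < 0, new interval: [1.415000, 1.617500]

After 2 iteration(s), the approximation is c_2 = 1.617500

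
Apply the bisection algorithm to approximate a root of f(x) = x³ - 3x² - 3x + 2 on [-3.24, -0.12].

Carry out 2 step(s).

f(x) = x³ - 3x² - 3x + 2
Initial interval: [-3.24, -0.12]

Iteration 1:
  c_1 = (-3.240000 + (-0.120000))/2 = -1.680000
  f(c_1) = f(-1.680000) = -6.168832
  f(a) × f(c) ≥ 0, new interval: [-1.680000, -0.120000]
Iteration 2:
  c_2 = (-1.680000 + (-0.120000))/2 = -0.900000
  f(c_2) = f(-0.900000) = 1.541000
  f(a) × f(c) < 0, new interval: [-1.680000, -0.900000]

After 2 iteration(s), the approximation is c_2 = -0.900000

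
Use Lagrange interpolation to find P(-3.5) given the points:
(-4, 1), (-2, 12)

Lagrange interpolation formula:
P(x) = Σ yᵢ × Lᵢ(x)
where Lᵢ(x) = Π_{j≠i} (x - xⱼ)/(xᵢ - xⱼ)

L_0(-3.5) = (-3.5 - (-2))/(-4 - (-2)) = 0.750000
L_1(-3.5) = (-3.5 - (-4))/(-2 - (-4)) = 0.250000

P(-3.5) = 1×L_0(-3.5) + 12×L_1(-3.5)
P(-3.5) = 3.750000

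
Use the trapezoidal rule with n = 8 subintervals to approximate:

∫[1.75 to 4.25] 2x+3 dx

f(x) = 2x+3
a = 1.75, b = 4.25, n = 8
h = (b - a)/n = 0.312500

Trapezoidal rule: (h/2)[f(x₀) + 2f(x₁) + 2f(x₂) + ... + f(xₙ)]

x_0 = 1.7500, f(x_0) = 6.500000, coefficient = 1
x_1 = 2.0625, f(x_1) = 7.125000, coefficient = 2
x_2 = 2.3750, f(x_2) = 7.750000, coefficient = 2
x_3 = 2.6875, f(x_3) = 8.375000, coefficient = 2
x_4 = 3.0000, f(x_4) = 9.000000, coefficient = 2
x_5 = 3.3125, f(x_5) = 9.625000, coefficient = 2
x_6 = 3.6250, f(x_6) = 10.250000, coefficient = 2
x_7 = 3.9375, f(x_7) = 10.875000, coefficient = 2
x_8 = 4.2500, f(x_8) = 11.500000, coefficient = 1

I ≈ (0.312500/2) × 144.000000 = 22.500000
Exact value: 22.500000
Error: 0.000000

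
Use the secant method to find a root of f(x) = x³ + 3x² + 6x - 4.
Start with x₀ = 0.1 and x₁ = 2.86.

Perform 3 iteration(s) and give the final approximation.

f(x) = x³ + 3x² + 6x - 4
x₀ = 0.1, x₁ = 2.86

Secant formula: x_{n+1} = x_n - f(x_n)(x_n - x_{n-1})/(f(x_n) - f(x_{n-1}))

Iteration 1:
  f(0.100000) = -3.369000
  f(2.860000) = 61.092456
  x_2 = 2.860000 - 61.092456×(2.860000 - 0.100000)/(61.092456 - (-3.369000))
       = 0.244248
Iteration 2:
  f(2.860000) = 61.092456
  f(0.244248) = -2.340969
  x_3 = 0.244248 - (-2.340969)×(0.244248 - 2.860000)/(-2.340969 - 61.092456)
       = 0.340781
Iteration 3:
  f(0.244248) = -2.340969
  f(0.340781) = -1.567346
  x_4 = 0.340781 - (-1.567346)×(0.340781 - 0.244248)/(-1.567346 - (-2.340969))
       = 0.536354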